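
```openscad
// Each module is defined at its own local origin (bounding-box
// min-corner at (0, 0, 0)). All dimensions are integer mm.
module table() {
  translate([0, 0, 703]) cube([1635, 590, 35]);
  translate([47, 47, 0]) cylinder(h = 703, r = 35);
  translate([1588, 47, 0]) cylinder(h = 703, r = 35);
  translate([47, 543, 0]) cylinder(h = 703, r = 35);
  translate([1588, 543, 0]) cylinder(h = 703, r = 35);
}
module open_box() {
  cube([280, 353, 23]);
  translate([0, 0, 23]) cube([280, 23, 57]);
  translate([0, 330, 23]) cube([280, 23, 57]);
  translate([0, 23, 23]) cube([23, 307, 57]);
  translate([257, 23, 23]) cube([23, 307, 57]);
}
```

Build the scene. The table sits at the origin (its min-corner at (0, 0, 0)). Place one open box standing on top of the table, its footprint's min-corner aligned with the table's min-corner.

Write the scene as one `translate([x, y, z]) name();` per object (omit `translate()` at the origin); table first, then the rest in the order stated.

table();
translate([0, 0, 738]) open_box();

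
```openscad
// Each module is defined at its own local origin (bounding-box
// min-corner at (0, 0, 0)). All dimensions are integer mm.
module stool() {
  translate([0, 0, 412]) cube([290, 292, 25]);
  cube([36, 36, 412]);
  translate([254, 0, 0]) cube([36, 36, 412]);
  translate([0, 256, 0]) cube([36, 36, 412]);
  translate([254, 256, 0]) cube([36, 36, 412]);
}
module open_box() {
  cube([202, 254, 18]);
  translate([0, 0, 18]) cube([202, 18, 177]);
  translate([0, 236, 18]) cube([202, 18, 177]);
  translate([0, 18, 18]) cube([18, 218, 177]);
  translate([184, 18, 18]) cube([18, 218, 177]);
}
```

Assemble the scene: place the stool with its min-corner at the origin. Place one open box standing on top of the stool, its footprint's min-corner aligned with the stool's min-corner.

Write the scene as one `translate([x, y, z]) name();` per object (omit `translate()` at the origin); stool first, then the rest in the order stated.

stool();
translate([0, 0, 437]) open_box();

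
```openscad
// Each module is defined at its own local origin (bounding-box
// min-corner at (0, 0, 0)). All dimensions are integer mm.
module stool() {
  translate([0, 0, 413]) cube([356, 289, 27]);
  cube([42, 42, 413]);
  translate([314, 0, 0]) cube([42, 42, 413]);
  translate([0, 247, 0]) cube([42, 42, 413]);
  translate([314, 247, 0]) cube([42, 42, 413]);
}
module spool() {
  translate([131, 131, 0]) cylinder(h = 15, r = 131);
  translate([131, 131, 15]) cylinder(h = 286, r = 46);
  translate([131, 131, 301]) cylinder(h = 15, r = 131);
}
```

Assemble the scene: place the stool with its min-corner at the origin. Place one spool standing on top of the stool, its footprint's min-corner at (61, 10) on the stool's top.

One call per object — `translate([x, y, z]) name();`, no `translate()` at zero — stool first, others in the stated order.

stool();
translate([61, 10, 440]) spool();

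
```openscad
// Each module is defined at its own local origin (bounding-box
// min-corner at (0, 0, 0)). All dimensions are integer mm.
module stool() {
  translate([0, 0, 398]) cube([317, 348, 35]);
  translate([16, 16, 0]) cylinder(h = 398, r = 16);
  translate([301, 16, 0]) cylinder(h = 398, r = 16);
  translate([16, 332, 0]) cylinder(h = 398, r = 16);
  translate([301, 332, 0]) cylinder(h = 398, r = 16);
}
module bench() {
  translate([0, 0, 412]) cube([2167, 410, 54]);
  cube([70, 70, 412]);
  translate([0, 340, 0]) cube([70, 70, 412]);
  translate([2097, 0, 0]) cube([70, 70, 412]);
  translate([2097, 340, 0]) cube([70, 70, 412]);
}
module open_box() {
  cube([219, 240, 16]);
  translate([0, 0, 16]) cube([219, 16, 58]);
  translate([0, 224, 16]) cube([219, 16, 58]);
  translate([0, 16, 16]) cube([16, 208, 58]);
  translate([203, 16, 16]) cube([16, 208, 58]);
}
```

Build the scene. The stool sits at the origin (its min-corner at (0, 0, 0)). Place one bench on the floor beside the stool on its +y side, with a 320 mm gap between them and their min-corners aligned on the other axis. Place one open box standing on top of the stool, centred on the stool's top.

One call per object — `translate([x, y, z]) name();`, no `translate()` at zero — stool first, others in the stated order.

stool();
translate([0, 668, 0]) bench();
translate([49, 54, 433]) open_box();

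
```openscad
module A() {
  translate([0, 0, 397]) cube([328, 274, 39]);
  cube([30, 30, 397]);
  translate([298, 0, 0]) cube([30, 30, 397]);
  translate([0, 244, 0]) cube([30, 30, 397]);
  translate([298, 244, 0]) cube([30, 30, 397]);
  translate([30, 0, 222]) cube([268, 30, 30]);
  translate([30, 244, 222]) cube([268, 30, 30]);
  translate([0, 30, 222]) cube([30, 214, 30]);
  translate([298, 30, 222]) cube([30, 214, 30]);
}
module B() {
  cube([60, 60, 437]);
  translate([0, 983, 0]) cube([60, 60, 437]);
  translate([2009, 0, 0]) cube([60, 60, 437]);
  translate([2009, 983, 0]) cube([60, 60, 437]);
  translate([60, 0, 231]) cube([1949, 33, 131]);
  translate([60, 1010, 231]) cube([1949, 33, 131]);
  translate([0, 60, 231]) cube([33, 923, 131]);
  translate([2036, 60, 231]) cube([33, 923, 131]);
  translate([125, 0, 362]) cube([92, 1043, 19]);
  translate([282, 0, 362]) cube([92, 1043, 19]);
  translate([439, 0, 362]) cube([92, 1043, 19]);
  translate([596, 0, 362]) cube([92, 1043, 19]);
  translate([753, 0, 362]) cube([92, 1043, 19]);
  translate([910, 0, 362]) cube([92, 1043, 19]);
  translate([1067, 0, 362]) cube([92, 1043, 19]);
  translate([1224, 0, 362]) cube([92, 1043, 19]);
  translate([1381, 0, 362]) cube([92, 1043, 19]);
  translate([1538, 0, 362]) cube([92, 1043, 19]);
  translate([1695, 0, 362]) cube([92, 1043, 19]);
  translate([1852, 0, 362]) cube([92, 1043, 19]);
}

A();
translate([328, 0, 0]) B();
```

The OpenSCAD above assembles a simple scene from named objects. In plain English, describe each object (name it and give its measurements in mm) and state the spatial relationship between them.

A is a four-legged stool. The seat is a 328×274×39 mm slab whose top surface is at z = 436 mm; four square legs, each 30×30 mm in cross-section, run from the floor (z = 0) to the underside of the seat, each flush with a corner of the seat. Four stretchers, 30 mm wide and 30 mm tall, connect adjacent legs with their undersides at z = 222 mm, each running between the inner faces of the legs it joins and aligned with the legs' outer faces on the other axis.

B is a bed frame 2069 mm long (x) by 1043 mm wide (y). Four 60×60 mm corner posts, 437 mm tall, at the corners of the footprint. Four rails of 33 mm thickness and 131 mm height run between adjacent posts with their undersides at z = 231 mm, their outer faces flush with the outside of the frame (the two x-running rails run between the posts' inner faces; the two y-running rails run between the posts' inner faces). 12 slats, each 92 mm wide (x) and 19 mm thick, lie across the top of the two x-running rails, running the full 1043 mm width of the frame in y; the slats are evenly spaced along x between the inner faces of the end posts with equal gaps (rounded down to the nearest mm) at the −x end and between each pair — any rounding remainder accumulates at the +x end.

The bed frame is against the stool's +x side, with their −y faces flush.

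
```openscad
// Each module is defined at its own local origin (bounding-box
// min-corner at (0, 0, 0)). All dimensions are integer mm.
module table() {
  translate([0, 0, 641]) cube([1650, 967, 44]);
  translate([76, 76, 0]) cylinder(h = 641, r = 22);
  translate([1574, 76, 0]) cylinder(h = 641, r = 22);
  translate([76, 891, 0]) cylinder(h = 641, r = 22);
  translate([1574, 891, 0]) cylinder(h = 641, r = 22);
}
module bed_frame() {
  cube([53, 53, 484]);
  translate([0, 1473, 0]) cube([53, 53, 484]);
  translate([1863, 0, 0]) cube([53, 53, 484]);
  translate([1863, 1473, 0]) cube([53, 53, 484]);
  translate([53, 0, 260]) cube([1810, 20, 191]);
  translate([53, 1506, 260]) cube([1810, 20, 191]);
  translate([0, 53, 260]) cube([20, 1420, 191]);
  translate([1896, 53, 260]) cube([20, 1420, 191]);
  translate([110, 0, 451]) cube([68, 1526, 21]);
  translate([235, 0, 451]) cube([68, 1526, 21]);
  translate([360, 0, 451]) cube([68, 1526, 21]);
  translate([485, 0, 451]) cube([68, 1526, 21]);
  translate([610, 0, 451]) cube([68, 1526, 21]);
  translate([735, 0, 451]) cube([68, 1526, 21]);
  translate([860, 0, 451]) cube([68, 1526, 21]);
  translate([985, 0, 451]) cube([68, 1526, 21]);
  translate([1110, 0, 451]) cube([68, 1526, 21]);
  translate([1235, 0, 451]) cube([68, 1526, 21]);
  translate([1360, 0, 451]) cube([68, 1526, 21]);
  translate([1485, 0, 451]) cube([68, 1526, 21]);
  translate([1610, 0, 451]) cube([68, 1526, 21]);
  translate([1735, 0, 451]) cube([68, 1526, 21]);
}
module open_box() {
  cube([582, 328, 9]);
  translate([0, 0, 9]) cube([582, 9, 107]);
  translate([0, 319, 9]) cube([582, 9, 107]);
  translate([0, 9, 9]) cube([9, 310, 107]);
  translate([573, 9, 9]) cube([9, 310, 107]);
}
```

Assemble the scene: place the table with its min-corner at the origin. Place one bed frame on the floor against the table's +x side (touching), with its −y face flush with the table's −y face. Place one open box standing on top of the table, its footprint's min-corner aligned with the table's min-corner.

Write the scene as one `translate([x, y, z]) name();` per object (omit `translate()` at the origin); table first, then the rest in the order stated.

table();
translate([1650, 0, 0]) bed_frame();
translate([0, 0, 685]) open_box();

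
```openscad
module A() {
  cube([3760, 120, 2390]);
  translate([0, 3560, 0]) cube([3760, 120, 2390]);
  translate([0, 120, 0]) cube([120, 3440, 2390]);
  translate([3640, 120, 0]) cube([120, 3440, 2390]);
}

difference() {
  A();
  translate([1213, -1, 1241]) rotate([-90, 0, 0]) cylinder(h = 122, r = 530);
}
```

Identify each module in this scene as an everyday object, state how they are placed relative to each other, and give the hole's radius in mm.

A is a house frame. The house frame has a circular hole through its front wall. The hole's radius is 530 mm.

The subtracted cylinder has r = 530 mm.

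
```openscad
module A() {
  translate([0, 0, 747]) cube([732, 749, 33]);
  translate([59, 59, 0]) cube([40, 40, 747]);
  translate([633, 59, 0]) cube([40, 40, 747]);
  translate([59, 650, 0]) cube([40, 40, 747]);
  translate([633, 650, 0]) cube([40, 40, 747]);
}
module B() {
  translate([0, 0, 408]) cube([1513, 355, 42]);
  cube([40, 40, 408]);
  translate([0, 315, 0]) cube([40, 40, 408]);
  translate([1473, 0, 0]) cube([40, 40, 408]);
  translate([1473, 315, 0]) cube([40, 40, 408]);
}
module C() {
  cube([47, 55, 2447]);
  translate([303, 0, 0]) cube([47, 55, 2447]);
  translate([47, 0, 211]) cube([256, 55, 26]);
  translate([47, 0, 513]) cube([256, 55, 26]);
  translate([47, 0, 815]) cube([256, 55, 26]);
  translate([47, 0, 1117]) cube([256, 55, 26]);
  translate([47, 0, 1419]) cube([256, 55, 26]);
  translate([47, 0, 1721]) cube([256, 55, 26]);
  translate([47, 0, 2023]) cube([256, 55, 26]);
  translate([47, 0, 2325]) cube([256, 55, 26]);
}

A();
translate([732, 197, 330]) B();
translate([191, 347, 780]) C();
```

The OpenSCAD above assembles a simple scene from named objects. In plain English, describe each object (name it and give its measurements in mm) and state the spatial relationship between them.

A is a rectangular dining table. The top is 732×749×33 mm with its upper surface at z = 780 mm. It stands on four 40×40 mm square legs, each inset 59 mm from the nearest pair of top edges, running from the floor to the underside of the top.

B is a long wooden bench with a 1513 mm (x) × 355 mm (y) seat, 42 mm thick, its top surface 450 mm above the floor. Four 40 mm square legs at the seat corners, flush with the edges, run from z = 0 to the seat underside.

C is a wooden ladder with two side rails of 47×55 mm section and 2447 mm height, set 350 mm apart overall. Between them run 8 rectangular rungs (55 mm deep, 26 mm thick), front faces flush with the rails' −y face. The bottom of the first rung is 211 mm above the floor and each subsequent rung is 302 mm higher than the one below.

The bench is beside the table with their tops flush at z = 780. The ladder is on top of the table, centred.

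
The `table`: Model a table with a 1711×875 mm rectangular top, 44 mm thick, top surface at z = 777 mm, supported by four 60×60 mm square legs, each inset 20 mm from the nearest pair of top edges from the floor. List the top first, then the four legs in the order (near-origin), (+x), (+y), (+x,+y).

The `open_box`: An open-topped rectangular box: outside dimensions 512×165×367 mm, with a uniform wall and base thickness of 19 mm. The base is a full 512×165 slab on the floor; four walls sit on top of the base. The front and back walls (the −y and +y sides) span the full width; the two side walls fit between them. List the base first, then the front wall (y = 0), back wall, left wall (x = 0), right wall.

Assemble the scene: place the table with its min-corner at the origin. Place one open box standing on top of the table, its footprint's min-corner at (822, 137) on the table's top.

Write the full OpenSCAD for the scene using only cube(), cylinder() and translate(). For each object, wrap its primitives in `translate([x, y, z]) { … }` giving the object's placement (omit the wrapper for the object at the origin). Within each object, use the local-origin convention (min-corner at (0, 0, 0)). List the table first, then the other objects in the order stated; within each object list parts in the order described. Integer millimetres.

translate([0, 0, 733]) cube([1711, 875, 44]);
translate([20, 20, 0]) cube([60, 60, 733]);
translate([1631, 20, 0]) cube([60, 60, 733]);
translate([20, 795, 0]) cube([60, 60, 733]);
translate([1631, 795, 0]) cube([60, 60, 733]);
translate([822, 137, 777]) {
  cube([512, 165, 19]);
  translate([0, 0, 19]) cube([512, 19, 348]);
  translate([0, 146, 19]) cube([512, 19, 348]);
  translate([0, 19, 19]) cube([19, 127, 348]);
  translate([493, 19, 19]) cube([19, 127, 348]);
}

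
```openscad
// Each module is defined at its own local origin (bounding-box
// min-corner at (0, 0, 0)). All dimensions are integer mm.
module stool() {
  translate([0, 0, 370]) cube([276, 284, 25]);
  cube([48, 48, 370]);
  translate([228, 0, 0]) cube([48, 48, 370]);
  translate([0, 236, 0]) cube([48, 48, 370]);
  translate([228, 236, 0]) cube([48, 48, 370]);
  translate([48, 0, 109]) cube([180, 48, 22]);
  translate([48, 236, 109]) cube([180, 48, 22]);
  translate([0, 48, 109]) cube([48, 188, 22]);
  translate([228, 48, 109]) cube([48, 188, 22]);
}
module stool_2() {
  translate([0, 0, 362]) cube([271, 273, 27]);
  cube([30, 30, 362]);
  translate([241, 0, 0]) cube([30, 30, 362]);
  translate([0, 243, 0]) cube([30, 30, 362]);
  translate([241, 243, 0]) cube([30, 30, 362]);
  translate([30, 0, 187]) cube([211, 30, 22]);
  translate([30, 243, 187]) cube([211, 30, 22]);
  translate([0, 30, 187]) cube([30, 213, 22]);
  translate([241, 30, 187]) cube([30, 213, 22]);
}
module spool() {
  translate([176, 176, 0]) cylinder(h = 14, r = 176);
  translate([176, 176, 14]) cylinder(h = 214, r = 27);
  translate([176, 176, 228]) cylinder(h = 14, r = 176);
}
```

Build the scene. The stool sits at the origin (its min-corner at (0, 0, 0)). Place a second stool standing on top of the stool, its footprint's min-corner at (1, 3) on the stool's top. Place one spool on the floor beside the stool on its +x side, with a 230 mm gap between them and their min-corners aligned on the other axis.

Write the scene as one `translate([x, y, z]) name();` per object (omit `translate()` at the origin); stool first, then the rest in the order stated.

stool();
translate([1, 3, 395]) stool_2();
translate([506, 0, 0]) spool();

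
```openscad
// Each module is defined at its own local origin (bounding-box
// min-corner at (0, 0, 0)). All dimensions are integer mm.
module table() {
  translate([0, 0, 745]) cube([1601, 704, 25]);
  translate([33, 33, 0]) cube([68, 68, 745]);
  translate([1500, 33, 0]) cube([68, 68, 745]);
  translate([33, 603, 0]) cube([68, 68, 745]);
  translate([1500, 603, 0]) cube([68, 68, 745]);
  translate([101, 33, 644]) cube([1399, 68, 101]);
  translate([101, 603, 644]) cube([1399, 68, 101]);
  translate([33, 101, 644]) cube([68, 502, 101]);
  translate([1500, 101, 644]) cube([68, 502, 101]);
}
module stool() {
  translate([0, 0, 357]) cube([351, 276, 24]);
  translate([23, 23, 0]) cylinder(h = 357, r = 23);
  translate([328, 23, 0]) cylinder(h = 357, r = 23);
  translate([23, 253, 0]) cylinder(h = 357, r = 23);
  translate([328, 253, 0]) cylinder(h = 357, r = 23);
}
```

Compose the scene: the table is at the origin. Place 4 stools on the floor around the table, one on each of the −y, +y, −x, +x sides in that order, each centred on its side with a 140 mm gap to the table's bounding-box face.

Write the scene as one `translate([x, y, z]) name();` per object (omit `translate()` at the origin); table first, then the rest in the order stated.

table();
translate([625, -416, 0]) stool();
translate([625, 844, 0]) stool();
translate([-491, 214, 0]) stool();
translate([1741, 214, 0]) stool();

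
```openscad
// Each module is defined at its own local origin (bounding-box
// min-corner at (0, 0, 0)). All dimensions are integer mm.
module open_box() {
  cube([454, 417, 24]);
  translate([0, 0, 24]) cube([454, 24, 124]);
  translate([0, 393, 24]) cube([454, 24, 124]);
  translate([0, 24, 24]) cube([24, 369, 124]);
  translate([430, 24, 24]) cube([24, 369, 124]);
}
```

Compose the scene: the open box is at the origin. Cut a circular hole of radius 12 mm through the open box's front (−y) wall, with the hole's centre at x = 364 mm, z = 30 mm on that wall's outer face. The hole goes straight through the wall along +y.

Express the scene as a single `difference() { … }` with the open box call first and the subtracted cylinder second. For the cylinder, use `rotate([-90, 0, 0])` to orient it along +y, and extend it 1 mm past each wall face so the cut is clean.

difference() {
  open_box();
  translate([364, -1, 30]) rotate([-90, 0, 0]) cylinder(h = 26, r = 12);
}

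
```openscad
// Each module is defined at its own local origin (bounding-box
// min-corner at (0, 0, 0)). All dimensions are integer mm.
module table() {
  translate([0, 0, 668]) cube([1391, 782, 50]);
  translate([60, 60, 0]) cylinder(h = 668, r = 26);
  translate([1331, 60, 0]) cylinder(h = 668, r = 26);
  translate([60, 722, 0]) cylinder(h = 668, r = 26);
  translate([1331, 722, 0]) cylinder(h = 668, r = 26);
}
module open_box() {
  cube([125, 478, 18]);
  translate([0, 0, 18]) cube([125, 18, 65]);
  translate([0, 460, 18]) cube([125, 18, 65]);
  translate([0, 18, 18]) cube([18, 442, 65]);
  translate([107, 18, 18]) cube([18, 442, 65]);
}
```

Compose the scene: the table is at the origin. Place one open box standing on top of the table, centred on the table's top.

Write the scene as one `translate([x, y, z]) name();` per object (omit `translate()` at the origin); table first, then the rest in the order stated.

table();
translate([633, 152, 718]) open_box();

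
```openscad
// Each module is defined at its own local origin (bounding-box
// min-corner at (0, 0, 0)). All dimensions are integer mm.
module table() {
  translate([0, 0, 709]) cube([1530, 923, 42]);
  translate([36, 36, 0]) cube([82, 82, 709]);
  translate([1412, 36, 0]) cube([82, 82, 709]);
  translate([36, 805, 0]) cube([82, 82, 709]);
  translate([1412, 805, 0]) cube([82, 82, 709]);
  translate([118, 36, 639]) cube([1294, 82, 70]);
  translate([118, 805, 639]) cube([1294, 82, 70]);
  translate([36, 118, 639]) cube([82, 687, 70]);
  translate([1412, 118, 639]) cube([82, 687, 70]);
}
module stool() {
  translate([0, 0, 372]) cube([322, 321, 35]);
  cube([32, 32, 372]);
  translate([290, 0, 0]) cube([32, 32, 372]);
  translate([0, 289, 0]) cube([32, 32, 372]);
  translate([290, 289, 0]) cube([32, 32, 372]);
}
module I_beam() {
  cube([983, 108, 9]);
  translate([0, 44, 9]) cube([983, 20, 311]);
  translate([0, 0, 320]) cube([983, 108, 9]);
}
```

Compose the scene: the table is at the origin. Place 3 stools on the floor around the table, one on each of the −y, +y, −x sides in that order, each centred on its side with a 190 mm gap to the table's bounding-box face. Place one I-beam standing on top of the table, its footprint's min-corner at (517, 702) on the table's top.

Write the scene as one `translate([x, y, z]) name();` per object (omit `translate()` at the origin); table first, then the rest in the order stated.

table();
translate([604, -511, 0]) stool();
translate([604, 1113, 0]) stool();
translate([-512, 301, 0]) stool();
translate([517, 702, 751]) I_beam();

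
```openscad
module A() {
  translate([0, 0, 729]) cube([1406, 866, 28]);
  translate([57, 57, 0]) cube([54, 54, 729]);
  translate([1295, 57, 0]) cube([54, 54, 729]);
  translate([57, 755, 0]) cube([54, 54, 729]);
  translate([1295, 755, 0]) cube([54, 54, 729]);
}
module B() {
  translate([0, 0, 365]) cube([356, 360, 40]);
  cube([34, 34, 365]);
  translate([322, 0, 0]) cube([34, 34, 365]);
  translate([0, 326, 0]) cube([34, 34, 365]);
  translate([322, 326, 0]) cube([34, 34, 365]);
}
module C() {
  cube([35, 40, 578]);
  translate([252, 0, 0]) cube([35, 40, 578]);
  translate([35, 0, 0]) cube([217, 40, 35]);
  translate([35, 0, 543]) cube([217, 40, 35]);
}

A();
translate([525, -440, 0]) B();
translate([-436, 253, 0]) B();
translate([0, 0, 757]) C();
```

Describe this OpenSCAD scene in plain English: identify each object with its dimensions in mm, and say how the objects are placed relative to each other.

A is a rectangular dining table. The top is 1406×866×28 mm with its upper surface at z = 757 mm. It stands on four 54×54 mm square legs, each inset 57 mm from the nearest pair of top edges, running from the floor to the underside of the top.

B is a four-legged stool. The seat is 356×360 mm, 40 mm thick, top at z = 405 mm. It stands on four square legs, each 34×34 mm in cross-section, from z = 0 to the seat underside, each flush with a corner of the seat.

C is a picture frame with a 217×508 mm rectangular opening (x by z) and a uniform 35 mm border on every side. Frame depth is 40 mm along y. It is built from two vertical stiles running the full outside height and two horizontal rails spanning the gap between the stiles.

Two stools sit around the table at the −y, −x sides. The picture frame is on top of the table.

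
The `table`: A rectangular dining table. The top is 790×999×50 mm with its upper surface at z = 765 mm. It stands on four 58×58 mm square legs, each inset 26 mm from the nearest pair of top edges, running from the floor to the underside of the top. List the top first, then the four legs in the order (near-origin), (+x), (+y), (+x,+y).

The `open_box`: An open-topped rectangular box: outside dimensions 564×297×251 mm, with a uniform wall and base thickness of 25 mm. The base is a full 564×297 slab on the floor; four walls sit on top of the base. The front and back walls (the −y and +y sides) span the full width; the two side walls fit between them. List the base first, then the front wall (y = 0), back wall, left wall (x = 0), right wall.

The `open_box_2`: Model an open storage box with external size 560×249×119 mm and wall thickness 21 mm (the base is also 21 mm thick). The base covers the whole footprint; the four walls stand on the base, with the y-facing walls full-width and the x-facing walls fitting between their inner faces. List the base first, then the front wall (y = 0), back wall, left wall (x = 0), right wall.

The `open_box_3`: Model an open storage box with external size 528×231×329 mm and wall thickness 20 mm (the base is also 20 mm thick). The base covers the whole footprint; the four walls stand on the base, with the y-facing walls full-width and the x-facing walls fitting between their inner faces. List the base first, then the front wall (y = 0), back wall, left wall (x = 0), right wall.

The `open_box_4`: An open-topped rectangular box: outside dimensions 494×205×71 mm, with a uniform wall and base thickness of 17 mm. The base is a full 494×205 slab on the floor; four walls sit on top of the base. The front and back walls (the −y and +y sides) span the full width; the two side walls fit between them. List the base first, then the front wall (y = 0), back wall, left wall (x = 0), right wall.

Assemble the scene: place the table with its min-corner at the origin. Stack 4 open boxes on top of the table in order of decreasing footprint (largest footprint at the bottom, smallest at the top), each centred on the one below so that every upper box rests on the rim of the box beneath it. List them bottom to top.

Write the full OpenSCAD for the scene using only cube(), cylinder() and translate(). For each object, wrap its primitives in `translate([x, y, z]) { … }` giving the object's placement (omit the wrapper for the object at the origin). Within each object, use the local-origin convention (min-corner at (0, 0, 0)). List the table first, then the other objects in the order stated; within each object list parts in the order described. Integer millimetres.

translate([0, 0, 715]) cube([790, 999, 50]);
translate([26, 26, 0]) cube([58, 58, 715]);
translate([706, 26, 0]) cube([58, 58, 715]);
translate([26, 915, 0]) cube([58, 58, 715]);
translate([706, 915, 0]) cube([58, 58, 715]);
translate([113, 351, 765]) {
  cube([564, 297, 25]);
  translate([0, 0, 25]) cube([564, 25, 226]);
  translate([0, 272, 25]) cube([564, 25, 226]);
  translate([0, 25, 25]) cube([25, 247, 226]);
  translate([539, 25, 25]) cube([25, 247, 226]);
}
translate([115, 375, 1016]) {
  cube([560, 249, 21]);
  translate([0, 0, 21]) cube([560, 21, 98]);
  translate([0, 228, 21]) cube([560, 21, 98]);
  translate([0, 21, 21]) cube([21, 207, 98]);
  translate([539, 21, 21]) cube([21, 207, 98]);
}
translate([131, 384, 1135]) {
  cube([528, 231, 20]);
  translate([0, 0, 20]) cube([528, 20, 309]);
  translate([0, 211, 20]) cube([528, 20, 309]);
  translate([0, 20, 20]) cube([20, 191, 309]);
  translate([508, 20, 20]) cube([20, 191, 309]);
}
translate([148, 397, 1464]) {
  cube([494, 205, 17]);
  translate([0, 0, 17]) cube([494, 17, 54]);
  translate([0, 188, 17]) cube([494, 17, 54]);
  translate([0, 17, 17]) cube([17, 171, 54]);
  translate([477, 17, 17]) cube([17, 171, 54]);
}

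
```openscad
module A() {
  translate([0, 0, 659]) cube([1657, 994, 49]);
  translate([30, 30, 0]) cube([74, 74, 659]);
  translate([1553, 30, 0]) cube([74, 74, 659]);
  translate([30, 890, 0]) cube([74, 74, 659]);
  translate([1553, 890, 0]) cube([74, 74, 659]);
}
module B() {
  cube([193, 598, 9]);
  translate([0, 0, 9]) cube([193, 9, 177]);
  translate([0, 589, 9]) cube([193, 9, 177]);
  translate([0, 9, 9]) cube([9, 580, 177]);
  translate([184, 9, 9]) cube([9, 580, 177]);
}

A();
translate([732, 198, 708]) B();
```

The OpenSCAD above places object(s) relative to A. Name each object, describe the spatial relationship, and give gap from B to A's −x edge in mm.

A is a table. B is an open box. The open box is on top of the table, centred. The gap from the open box to the table's −x edge is 732 mm.

The open box's min-x is at 732; the table's min-x is 0; gap = 732 mm.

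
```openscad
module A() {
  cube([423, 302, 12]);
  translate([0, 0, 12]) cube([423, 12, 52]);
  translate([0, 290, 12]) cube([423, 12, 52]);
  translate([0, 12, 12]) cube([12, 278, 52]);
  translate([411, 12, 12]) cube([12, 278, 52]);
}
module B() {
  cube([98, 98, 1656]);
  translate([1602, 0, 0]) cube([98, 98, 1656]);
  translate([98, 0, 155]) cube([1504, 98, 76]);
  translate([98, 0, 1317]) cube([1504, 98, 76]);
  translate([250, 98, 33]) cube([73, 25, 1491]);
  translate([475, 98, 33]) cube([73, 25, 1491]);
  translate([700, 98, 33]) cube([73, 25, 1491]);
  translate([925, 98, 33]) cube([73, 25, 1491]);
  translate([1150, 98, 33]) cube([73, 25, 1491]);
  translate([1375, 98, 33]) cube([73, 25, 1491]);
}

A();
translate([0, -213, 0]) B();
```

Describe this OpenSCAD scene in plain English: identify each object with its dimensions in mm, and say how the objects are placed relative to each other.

A is an open-topped rectangular box: outside dimensions 423×302×64 mm, with a uniform wall and base thickness of 12 mm. The base is a full 423×302 slab on the floor; four walls sit on top of the base. The front and back walls (the −y and +y sides) span the full width; the two side walls fit between them.

B is a fence section. Two 98×98 mm posts, 1656 mm tall, stand on the floor with a clear span of 1504 mm between their inner faces. Two horizontal rails of 98×76 mm section span the gap between the posts with their undersides at z = 155 mm and z = 1317 mm, flush with the posts' −y face. 6 pickets, each 73 mm wide, 25 mm thick and 1491 mm tall, are fixed to the +y face of the rails with their bottoms at z = 33 mm, evenly spaced across the span with equal gaps (rounded down to the nearest mm) at the −x end and between each pair — any rounding remainder accumulates at the +x end.

The fence section is on the floor beside the open box on its −y side.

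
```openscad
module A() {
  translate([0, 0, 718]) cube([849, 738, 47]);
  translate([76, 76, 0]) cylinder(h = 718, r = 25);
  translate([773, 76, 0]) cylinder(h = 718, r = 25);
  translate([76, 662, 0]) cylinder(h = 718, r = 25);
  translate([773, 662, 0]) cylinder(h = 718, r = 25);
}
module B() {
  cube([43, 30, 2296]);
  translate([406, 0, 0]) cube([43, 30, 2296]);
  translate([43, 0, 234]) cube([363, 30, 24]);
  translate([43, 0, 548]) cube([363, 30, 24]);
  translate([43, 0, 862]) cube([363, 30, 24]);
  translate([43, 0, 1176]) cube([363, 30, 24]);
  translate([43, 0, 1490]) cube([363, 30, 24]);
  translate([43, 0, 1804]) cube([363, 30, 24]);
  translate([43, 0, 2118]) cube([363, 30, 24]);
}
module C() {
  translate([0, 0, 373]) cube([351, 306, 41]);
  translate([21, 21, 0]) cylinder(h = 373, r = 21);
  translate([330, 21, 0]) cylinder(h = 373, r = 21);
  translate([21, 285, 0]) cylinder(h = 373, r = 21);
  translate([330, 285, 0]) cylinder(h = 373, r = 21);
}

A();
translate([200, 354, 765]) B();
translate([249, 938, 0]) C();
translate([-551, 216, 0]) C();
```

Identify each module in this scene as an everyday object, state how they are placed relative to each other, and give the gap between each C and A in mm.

A is a table. B is a ladder. C is a stool. The ladder is on top of the table, centred. Two stools sit around the table at the +y, −x sides. The gap between each stool and the table is 200 mm.

Each stool's nearest face is 200 mm from the table's bounding box.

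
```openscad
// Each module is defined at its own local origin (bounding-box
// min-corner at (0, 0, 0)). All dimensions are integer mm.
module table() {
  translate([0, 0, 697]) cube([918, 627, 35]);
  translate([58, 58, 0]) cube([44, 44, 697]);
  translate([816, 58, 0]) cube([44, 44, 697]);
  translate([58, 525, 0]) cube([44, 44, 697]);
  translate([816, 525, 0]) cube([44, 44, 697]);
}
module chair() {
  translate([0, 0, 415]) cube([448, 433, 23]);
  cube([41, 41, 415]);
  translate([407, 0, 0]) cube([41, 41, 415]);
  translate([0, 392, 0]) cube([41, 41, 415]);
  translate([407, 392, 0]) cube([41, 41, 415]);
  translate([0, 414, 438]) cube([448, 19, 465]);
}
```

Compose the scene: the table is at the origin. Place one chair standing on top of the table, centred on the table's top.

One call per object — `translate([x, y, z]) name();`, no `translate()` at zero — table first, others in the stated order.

table();
translate([235, 97, 732]) chair();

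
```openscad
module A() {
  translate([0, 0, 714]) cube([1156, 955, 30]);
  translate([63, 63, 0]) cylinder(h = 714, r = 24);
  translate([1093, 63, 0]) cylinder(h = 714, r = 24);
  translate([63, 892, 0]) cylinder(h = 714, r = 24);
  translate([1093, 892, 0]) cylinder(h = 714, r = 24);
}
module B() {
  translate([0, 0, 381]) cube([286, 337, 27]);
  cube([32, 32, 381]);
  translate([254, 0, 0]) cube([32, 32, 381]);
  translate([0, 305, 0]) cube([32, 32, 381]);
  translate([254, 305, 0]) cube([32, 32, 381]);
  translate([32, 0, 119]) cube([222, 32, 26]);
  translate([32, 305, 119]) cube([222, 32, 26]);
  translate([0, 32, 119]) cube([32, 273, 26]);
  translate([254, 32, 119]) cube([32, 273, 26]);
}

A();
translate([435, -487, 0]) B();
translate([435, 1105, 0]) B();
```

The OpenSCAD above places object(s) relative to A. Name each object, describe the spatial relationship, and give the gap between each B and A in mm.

Each stool's nearest face is 150 mm from the table's bounding box.

A is a table. B is a stool. Two stools sit around the table at the −y, +y sides. The gap between each stool and the table is 150 mm.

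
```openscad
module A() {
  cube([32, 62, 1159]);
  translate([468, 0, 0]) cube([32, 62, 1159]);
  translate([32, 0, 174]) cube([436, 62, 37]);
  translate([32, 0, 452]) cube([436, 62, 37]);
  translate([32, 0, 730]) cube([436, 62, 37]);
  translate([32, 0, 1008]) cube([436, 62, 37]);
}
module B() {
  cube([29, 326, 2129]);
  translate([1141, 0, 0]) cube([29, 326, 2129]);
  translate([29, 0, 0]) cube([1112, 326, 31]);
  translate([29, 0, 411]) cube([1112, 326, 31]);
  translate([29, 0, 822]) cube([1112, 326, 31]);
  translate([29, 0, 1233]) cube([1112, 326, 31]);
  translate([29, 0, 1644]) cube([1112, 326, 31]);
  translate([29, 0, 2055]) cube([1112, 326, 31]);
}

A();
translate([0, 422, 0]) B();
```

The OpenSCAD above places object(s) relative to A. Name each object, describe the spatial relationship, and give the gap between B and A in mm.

A is a ladder. B is a bookshelf. The bookshelf is on the floor beside the ladder on its +y side. The gap between the bookshelf and the ladder is 360 mm.

The bookshelf's nearest face is 360 mm from the ladder's +y face.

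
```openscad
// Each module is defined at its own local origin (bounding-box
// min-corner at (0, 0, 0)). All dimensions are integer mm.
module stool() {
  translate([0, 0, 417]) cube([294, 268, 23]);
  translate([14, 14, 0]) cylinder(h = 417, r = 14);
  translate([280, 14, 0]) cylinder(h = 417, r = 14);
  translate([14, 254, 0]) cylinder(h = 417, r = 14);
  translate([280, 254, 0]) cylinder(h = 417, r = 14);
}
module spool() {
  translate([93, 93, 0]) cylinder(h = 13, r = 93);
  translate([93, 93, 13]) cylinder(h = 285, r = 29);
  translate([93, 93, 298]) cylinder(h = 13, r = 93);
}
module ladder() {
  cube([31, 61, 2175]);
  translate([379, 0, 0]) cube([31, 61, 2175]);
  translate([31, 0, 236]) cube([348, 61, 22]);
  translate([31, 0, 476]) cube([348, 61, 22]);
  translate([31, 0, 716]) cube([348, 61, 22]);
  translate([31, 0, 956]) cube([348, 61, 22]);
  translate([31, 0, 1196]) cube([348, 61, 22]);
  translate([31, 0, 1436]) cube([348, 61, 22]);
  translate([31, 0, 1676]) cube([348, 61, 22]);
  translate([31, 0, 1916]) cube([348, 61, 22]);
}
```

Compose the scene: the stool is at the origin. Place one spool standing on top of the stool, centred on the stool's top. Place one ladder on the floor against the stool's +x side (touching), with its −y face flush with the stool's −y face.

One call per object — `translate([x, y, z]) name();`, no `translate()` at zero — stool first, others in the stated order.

stool();
translate([54, 41, 440]) spool();
translate([294, 0, 0]) ladder();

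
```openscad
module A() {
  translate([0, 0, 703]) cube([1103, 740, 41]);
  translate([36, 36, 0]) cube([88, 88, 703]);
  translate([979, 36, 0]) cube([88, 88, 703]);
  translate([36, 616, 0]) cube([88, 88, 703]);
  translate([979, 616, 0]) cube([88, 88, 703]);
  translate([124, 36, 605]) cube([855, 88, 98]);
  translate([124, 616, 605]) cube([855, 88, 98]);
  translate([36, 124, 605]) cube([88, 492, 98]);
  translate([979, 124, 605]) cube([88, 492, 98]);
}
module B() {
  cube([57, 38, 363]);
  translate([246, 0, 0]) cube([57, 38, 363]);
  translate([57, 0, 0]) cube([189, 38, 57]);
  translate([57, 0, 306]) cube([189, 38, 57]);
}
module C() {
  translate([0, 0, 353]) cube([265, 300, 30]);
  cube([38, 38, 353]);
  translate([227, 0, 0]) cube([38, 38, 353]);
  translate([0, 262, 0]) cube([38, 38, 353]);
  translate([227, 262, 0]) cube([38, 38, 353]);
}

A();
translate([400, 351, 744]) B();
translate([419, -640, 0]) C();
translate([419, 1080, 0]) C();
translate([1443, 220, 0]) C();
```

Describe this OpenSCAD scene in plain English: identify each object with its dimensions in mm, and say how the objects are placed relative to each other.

A is a table with a 1103×740 mm rectangular top, 41 mm thick, top surface at z = 744 mm, supported by four 88×88 mm square legs, each inset 36 mm from the nearest pair of top edges, running from the floor. Four apron rails, 88 mm thick and 98 mm tall, run between adjacent legs with their top edges flush with the underside of the top and their outer faces flush with the legs' outer faces.

B is a rectangular picture frame lying in the x–z plane (depth along y). The opening is 189 mm wide (x) by 249 mm tall (z), surrounded by a border 57 mm wide on all four sides. The frame is 38 mm deep and is made of two full-height vertical stiles with two horizontal rails fitted between them.

C is a four-legged stool. The seat is a 265×300×30 mm slab whose top surface is at z = 383 mm; four square legs, each 38×38 mm in cross-section, run from the floor (z = 0) to the underside of the seat, each flush with a corner of the seat.

The picture frame is on top of the table, centred. Three stools sit around the table at the −y, +y, +x sides.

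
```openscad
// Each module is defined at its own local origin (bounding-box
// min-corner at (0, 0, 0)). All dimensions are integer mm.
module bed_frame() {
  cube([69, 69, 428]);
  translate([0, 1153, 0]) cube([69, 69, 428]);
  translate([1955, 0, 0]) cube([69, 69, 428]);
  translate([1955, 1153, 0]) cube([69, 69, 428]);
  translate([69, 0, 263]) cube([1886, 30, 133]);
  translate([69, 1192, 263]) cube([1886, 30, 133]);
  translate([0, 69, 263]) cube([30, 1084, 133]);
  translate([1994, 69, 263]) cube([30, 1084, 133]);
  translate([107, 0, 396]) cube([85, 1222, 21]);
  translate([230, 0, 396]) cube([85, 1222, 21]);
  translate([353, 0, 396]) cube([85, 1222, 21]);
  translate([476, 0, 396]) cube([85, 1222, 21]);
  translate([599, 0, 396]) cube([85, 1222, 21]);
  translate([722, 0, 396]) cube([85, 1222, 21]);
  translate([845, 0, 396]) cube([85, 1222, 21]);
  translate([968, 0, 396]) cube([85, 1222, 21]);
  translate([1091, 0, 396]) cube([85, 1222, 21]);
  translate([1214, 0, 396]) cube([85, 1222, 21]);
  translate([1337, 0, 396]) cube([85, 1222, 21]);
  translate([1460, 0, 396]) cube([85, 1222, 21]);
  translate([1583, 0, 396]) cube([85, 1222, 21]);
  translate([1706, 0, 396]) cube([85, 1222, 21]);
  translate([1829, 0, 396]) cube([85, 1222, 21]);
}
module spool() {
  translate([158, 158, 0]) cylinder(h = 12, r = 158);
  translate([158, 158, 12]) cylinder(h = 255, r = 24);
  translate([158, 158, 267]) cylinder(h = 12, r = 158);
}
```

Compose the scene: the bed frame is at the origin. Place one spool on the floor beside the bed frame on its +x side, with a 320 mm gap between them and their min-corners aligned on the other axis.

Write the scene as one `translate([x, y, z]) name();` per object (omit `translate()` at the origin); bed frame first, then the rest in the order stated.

bed_frame();
translate([2344, 0, 0]) spool();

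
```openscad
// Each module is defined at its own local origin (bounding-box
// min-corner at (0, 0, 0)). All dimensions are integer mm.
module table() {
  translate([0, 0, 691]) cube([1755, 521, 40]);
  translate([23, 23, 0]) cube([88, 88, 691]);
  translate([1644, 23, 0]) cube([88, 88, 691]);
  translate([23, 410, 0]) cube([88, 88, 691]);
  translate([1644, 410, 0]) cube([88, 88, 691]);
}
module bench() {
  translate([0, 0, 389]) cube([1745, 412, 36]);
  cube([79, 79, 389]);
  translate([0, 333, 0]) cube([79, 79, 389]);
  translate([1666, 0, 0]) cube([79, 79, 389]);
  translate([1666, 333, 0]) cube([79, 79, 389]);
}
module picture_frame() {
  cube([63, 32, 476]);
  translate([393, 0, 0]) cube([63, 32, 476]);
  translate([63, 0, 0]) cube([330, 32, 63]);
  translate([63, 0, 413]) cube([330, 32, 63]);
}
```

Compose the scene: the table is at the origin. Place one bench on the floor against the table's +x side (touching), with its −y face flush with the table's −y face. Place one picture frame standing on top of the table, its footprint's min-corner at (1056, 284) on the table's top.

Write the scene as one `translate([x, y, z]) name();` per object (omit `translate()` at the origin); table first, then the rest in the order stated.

table();
translate([1755, 0, 0]) bench();
translate([1056, 284, 731]) picture_frame();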